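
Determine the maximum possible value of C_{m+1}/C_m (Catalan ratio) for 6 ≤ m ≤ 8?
C_{m+1}/C_m = 2(2m+1)/(m+2), which increases with m. Maximum at m = 8: 2·17/10 = 17/5.

Answer: 17/5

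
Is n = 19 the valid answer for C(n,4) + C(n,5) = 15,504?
Yes

Explanation: C(19,4) + C(19,5) = 3,876 + 11,628 = 15,504, which equals 15,504.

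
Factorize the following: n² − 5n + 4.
(n − 1)(n − 4)

Working:
Seek roots whose sum is 5 and product is 4: (1, 4). So n² − 5n + 4 = (n − 1)(n − 4).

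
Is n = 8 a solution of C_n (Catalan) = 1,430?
C_8 = C(16,8)/(8+1) = 12,870/9 = 1,430, which equals 1,430.
Final answer: Yes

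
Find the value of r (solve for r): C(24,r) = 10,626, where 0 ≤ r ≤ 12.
C(24,r) is increasing for 0 ≤ r ≤ 12. Stepping up (C(24,r+1) = C(24,r)·(24−r)/(r+1)): C(24,1) = 24, C(24,2) = 276, C(24,3) = 2,024, C(24,4) = 10,626 ✓. So r = 4.
Final answer: 4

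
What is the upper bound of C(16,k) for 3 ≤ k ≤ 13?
C(16,k) is maximised at the centre of the row: C(16,8) = 12,870.
Final answer: 12,870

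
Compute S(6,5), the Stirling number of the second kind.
15

Explanation: Using the Stirling recurrence: S(n,k) = k·S(n-1,k) + S(n-1,k-1)
S(6,5) = 5·S(5,5) + S(5,4)
         = 5·1 + 10
         = 5 + 10
         = 15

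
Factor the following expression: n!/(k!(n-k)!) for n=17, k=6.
C(17,6) = 12,376

Solution: This is the binomial coefficient C(17,6) = 12,376.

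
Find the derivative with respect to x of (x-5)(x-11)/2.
d/dx[(x-5)(x-11)] = (x-11) + (x-5) = 2x - 16. Dividing by 2 gives (2x - 16)/2.
Final answer: (2x - 16)/2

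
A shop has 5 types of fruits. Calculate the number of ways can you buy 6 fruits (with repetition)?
210
Stars and bars: C(6+5-1, 6) = C(10, 6) = 210.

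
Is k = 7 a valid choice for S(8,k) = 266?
No

S(8,7) = 7·S(7,7) + S(7,6) = 7·1 + 21 = 28, which does not equal 266.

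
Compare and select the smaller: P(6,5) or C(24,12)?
P(6,5)

Solution: P(6,5)=720, C(24,12)=2,704,156.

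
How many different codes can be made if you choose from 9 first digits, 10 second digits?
90

By the multiplication principle: 9 × 10 = 90.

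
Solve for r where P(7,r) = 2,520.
5

P(7,r) = 7·6·…·(7−r+1), a product of r factors. Multiplying down from 7: 7 = 7; 7·6 = 42; 7·6·5 = 210; 7·6·5·4 = 840; 7·6·5·4·3 = 2,520 ✓ (5 factors). So r = 5.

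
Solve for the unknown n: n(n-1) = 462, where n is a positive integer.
22

Reasoning: n² − n − 462 = 0, so n = (1 ± √(1 + 4·462))/2 = (1 ± √1,849)/2 = (1 ± 43)/2, i.e. n = 22 or n = -21. Taking the positive root, n = 22 (check: 22×21 = 462).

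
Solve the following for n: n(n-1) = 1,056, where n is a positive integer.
33

Explanation: n² − n − 1,056 = 0, so n = (1 ± √(1 + 4·1,056))/2 = (1 ± √4,225)/2 = (1 ± 65)/2, i.e. n = 33 or n = -32. Taking the positive root, n = 33 (check: 33×32 = 1,056).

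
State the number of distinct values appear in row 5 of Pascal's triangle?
3

Solution: Row 5 has entries C(5,0)..C(5,5); by symmetry C(5,k)=C(5,5-k), giving 3 distinct values.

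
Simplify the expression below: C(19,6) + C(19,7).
By Pascal's identity: C(20,7) = 77,520.
Final answer: 77,520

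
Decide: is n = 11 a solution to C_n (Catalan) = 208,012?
No

Reasoning: C_11 = C(22,11)/(11+1) = 705,432/12 = 58,786, which does not equal 208,012.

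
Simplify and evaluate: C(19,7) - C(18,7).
18,564

Reasoning: C(19,7) - C(18,7) = C(18,6) = 18,564.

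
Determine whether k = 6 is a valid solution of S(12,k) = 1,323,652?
Yes
S(12,6) = 6·S(11,6) + S(11,5) = 6·179,487 + 246,730 = 1,323,652, which equals 1,323,652.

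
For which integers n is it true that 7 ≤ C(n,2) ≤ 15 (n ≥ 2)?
5, 6

Working:
C(4,2)=6; C(5,2)=10; C(6,2)=15; C(7,2)=21. So valid n = 5, 6.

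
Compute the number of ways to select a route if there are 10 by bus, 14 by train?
24
By the addition principle: 10 + 14 = 24.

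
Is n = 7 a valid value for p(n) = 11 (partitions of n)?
No

Reasoning: Pentagonal recurrence p(n) = p(n−1) + p(n−2) − p(n−5) − p(n−7) + …: p(7) = p(6) + p(5) − p(2) − p(0) = 11 + 7 − 2 − 1 = 15, which does not equal 11.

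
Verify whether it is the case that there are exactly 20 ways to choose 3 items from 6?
C(6,3) = 20.
Final answer: True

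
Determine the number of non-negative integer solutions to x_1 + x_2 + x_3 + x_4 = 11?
364

Working:
C(11+4-1, 4-1) = 364.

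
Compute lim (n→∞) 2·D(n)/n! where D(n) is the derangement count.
2/e

Reasoning: D(n)/n! → 1/e, so 2·D(n)/n! → 2/e.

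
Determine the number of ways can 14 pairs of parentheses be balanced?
2,674,440

Working:
Using the Catalan number formula: C_n = C(2n, n) / (n+1)
C_14 = C(28, 14) / (14+1)
     = 40116600 / 15
     = 2,674,440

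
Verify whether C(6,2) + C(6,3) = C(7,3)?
True

Solution: Pascal's identity: LHS = 15 + 20 = 35; RHS = C(7,3) = 35. Both sides agree, so the statement holds.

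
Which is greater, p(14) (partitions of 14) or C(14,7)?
C(14,7)

Working:
Pentagonal recurrence p(n) = p(n−1) + p(n−2) − p(n−5) − p(n−7) + …: p(14) = p(13) + p(12) − p(9) − p(7) + p(2) = 101 + 77 − 30 − 15 + 2 = 135; C(14,7) = 3,432.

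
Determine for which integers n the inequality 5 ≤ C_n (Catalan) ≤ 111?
C_2=2; C_3=5; C_4=14; C_5=42; C_6=132. So valid n = 3, 4, 5.
Final answer: 3, 4, 5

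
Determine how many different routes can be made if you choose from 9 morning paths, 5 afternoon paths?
45

Reasoning: By the multiplication principle: 9 × 5 = 45.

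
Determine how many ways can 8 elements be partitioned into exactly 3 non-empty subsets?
966

Solution: This equals S(8,3), the Stirling number of the 2nd kind.
Using the Stirling recurrence: S(n,k) = k·S(n-1,k) + S(n-1,k-1)
S(8,3) = 3·S(7,3) + S(7,2)
         = 3·301 + 63
         = 903 + 63
         = 966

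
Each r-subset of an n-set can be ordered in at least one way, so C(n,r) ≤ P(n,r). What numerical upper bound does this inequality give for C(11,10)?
39,916,800

Working:
P(11,10) = 11·10·9·8·7·6·5·4·3·2 = 39,916,800, so C(11,10) ≤ 39,916,800. (The bound is loose by a factor of 10! = 3,628,800: C(11,10) = 39,916,800/3,628,800 = 11.)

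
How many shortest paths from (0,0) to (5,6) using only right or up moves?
462
Choose 5 rights from 11 moves: C(11,5) = 462.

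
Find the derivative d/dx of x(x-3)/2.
d/dx[(x-0)(x-3)] = (x-3) + (x-0) = 2x - 3. Dividing by 2 gives (2x - 3)/2.
Final answer: (2x - 3)/2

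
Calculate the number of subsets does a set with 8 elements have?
256

Working:
Each element can be included or excluded: 2^8 = 256.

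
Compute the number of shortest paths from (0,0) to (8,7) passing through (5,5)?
2,520

Working:
To (5,5): C(10,5)=252. From there: C(5,3)=10. Total: 2,520.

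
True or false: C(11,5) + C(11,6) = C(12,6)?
Pascal's identity: LHS = 462 + 462 = 924; RHS = C(12,6) = 924. Both sides agree, so the statement holds.

Answer: True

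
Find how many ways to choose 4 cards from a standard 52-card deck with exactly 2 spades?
57,798

13 spades and 39 non-spades: C(13,2) × C(39,2) = 78 × 741 = 57,798.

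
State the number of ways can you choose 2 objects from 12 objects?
66
C(12,2) = 12! / (2! × (12-2)!)
         = 12! / (2! × 10!)
         = 66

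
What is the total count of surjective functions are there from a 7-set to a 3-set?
1,806

Explanation: Onto functions = 3! × S(7,3)
First compute S(7,3) via recurrence:
Using the Stirling recurrence: S(n,k) = k·S(n-1,k) + S(n-1,k-1)
S(7,3) = 3·S(6,3) + S(6,2)
         = 3·90 + 31
         = 270 + 31
         = 301
Then: 6 × 301 = 1,806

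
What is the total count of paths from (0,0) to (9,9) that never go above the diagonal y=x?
4,862

Working:
Counted by the Catalan number C_9: C_9 = C(18,9)/(9+1) = 48,620/10 = 4,862.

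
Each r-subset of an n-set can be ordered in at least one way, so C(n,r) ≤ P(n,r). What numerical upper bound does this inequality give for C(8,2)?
56
P(8,2) = 8·7 = 56, so C(8,2) ≤ 56. (The bound is loose by a factor of 2! = 2: C(8,2) = 56/2 = 28.)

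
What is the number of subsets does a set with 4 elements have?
Each element can be included or excluded: 2^4 = 16.

Answer: 16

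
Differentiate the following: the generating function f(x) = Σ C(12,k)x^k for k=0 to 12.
Term-by-term differentiation gives Σ k·C(12,k)x^{k-1} for k=1 to 12.

Answer: Σ k·C(12,k)x^(k-1) for k=1 to 12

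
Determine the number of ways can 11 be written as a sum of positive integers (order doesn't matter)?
56
Pentagonal recurrence p(n) = p(n−1) + p(n−2) − p(n−5) − p(n−7) + …: p(11) = p(10) + p(9) − p(6) − p(4) = 42 + 30 − 11 − 5 = 56.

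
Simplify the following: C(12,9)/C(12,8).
4/9

Reasoning: C(n,k+1)/C(n,k) = (n−k)/(k+1). Here (12−8)/(8+1) = 4/9 = 4/9.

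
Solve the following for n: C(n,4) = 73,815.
38

Solution: C(n,4) = n(n−1)(n−2)(n−3)/4! is increasing in n, and n(n−1)(n−2)(n−3) = 4!·73,815 = 1,771,560 ≈ (n−1.5)^4 gives n ≈ 38.0. Check: C(36,4) = 58,905, C(37,4) = 66,045, C(38,4) = 73,815 ✓. So n = 38.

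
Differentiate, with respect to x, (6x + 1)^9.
54(6x + 1)^8
Chain rule: 9(6x+1)^{8} × 6 = 54(6x+1)^{8}.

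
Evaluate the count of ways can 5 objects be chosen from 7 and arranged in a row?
2,520

Solution: P(7,5) = 7!/(7-5)! = 2,520.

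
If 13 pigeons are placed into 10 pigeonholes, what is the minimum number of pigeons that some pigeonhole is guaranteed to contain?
2

Reasoning: Pigeonhole: ⌈13/10⌉ = 2.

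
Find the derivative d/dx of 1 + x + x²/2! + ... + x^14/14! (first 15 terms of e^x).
Differentiating term by term gives the first 14 terms of e^x.

Answer: 1 + x + x²/2! + ... + x^13/13!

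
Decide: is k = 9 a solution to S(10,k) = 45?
Yes

S(10,9) = 9·S(9,9) + S(9,8) = 9·1 + 36 = 45, which equals 45.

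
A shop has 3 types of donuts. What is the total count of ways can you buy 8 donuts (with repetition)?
45

Working:
Stars and bars: C(8+3-1, 8) = C(10, 8) = 45.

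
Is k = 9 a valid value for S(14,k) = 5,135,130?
Yes

Solution: S(14,9) = 9·S(13,9) + S(13,8) = 9·359,502 + 1,899,612 = 5,135,130, which equals 5,135,130.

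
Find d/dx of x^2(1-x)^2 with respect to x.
2x^1(1-x)^2 - 2x^2(1-x)^1

Product rule: 2x^{1}(1-x)^{2} + x^2·(-2)(1-x)^{1}.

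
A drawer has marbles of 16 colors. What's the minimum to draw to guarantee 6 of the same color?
81

Working:
Worst case: 5 of each = 80. One more: 81.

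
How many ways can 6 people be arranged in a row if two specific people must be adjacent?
Treat pair as unit: (6-1)! arrangements × 2 internal orders = 240.
Final answer: 240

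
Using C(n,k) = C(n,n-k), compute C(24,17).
346,104

Explanation: C(24,17) = C(24,7) = 346,104.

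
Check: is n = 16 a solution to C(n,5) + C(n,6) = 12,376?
Yes
C(16,5) + C(16,6) = 4,368 + 8,008 = 12,376, which equals 12,376.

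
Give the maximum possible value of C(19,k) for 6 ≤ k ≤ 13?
C(19,k) is maximised at the centre of the row: C(19,9) = 92,378.

Answer: 92,378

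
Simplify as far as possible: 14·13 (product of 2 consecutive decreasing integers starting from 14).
182

Solution: This is P(14,2) = 14!/(12)! = 182.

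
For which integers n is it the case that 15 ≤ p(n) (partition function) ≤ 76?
7, 8, 9, 10, 11

Explanation: Tabulating p(n) via p(n) = p(n−1) + p(n−2) − p(n−5) − p(n−7) + …: p(6)=11; p(7)=15; p(8)=22; p(9)=30; p(10)=42; p(11)=56; p(12)=77. So valid n = 7, 8, 9, 10, 11.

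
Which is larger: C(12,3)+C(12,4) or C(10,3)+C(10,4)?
C(12,3)+C(12,4)

Reasoning: First=715, Second=330.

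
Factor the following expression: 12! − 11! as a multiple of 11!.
11 × 11! = 439,084,800
12! − 11! = 12·11! − 11! = (12 − 1)·11! = 11 × 11! = 439,084,800.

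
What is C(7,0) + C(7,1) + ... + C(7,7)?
Sum of binomial coefficients = 2^7 = 128.

Answer: 128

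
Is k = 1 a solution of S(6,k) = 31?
No

Solution: S(6,1) = 1·S(5,1) + S(5,0) = 1·1 + 0 = 1, which does not equal 31.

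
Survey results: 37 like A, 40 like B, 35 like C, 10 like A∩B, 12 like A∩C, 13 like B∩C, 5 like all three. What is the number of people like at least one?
|A∪B∪C| = 37+40+35-10-12-13+5 = 82.
Final answer: 82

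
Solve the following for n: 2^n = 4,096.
12

Reasoning: 4,096 = 1,024 × 4 = 2^10 × 2^2 = 2^12, so n = 12.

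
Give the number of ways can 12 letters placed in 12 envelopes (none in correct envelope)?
Using D(n) = (n-1)[D(n-1) + D(n-2)]:
D(12) = (12-1) × [D(11) + D(10)]
      = 11 × [14684570 + 1334961]
      = 11 × 16019531
      = 176,214,841
Final answer: 176,214,841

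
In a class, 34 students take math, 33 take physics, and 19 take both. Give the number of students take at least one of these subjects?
48

Explanation: |A∪B| = |A|+|B|-|A∩B| = 34+33-19 = 48.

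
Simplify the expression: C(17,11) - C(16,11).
8,008

Working:
C(17,11) - C(16,11) = C(16,10) = 8,008.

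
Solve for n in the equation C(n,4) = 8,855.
C(n,4) = n(n−1)(n−2)(n−3)/4! is increasing in n, and n(n−1)(n−2)(n−3) = 4!·8,855 = 212,520 ≈ (n−1.5)^4 gives n ≈ 23.0. Check: C(21,4) = 5,985, C(22,4) = 7,315, C(23,4) = 8,855 ✓. So n = 23.

Answer: 23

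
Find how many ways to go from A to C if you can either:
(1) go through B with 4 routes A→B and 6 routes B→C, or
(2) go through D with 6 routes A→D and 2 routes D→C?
36

Reasoning: Route via B: 4×6=24. Route via D: 6×2=12. Total: 36.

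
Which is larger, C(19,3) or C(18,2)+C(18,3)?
By Pascal's identity: C(19,3) = C(18,2)+C(18,3) = 969. Equal.

Answer: Equal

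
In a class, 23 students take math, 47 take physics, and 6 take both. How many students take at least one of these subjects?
64

Explanation: |A∪B| = |A|+|B|-|A∩B| = 23+47-6 = 64.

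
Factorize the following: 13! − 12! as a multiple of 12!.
13! − 12! = 13·12! − 12! = (13 − 1)·12! = 12 × 12! = 5,748,019,200.

Answer: 12 × 12! = 5,748,019,200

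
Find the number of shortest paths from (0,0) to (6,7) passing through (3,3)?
700
To (3,3): C(6,3)=20. From there: C(7,3)=35. Total: 700.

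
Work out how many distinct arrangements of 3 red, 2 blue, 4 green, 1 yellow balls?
12,600

Solution: Multinomial: 10!/(3! × 2! × 4! × 1!) = 12,600.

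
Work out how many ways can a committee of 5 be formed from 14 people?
2,002

Reasoning: C(14,5) = 14! / (5! × (14-5)!)
         = 14! / (5! × 9!)
         = 2,002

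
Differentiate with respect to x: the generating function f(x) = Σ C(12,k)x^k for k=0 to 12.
Σ k·C(12,k)x^(k-1) for k=1 to 12

Working:
Term-by-term differentiation gives Σ k·C(12,k)x^{k-1} for k=1 to 12.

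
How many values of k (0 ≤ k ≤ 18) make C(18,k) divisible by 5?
3

Solution: Checking C(18,k) mod 5 for k = 0..18: divisible at k = 4, 9, 14. That's 3 values.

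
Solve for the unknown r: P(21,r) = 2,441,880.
5

Reasoning: P(21,r) = 21·20·…·(21−r+1), a product of r factors. Multiplying down from 21: 21 = 21; 21·20 = 420; 21·20·19 = 7,980; 21·20·19·18 = 143,640; 21·20·19·18·17 = 2,441,880 ✓ (5 factors). So r = 5.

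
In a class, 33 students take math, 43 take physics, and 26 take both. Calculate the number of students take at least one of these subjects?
50
|A∪B| = |A|+|B|-|A∩B| = 33+43-26 = 50.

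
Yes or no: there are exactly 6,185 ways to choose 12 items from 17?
No

C(17,12) = 6,188 ≠ 6185.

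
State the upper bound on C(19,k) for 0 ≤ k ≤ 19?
92,378

Working:
Maximum at k = 9 or k = 10: C(19,9) = 92,378.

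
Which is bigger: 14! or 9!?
14!=87,178,291,200, 9!=362,880. 14! > 9!.

Answer: 14!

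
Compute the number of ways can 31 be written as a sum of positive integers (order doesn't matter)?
Pentagonal recurrence p(n) = p(n−1) + p(n−2) − p(n−5) − p(n−7) + …: p(31) = p(30) + p(29) − p(26) − p(24) + p(19) + p(16) − p(9) − p(5) = 5,604 + 4,565 − 2,436 − 1,575 + 490 + 231 − 30 − 7 = 6,842.

Answer: 6,842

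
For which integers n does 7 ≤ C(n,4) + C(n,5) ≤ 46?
6

Reasoning: C(5,4)+C(5,5)=6; C(6,4)+C(6,5)=21; C(7,4)+C(7,5)=56. So valid n = 6.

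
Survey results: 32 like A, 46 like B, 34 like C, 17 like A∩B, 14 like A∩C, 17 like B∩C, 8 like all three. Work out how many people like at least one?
72
|A∪B∪C| = 32+46+34-17-14-17+8 = 72.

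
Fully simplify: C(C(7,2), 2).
C(7,2) = 21, then C(21, 2) = 210.

Answer: 210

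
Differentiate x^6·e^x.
(6x^5 + x^6)e^x

Product rule: d/dx[x^6]·e^x + x^6·d/dx[e^x] = 6x^{5}e^x + x^6e^x.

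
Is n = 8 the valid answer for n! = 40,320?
8! = 8·7! = 8·5,040 = 40,320, which equals 40,320.
Final answer: Yes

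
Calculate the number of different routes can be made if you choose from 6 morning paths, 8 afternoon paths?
48
By the multiplication principle: 6 × 8 = 48.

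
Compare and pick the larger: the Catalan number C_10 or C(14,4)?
C_10

Working:
C_10 = C(20,10)/(10+1) = 184,756/11 = 16,796; C(14,4) = 1,001.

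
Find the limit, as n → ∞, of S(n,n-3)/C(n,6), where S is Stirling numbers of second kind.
The leading term of S(n,n-3) as a polynomial in n is (5)!!·C(n,6), so the ratio → (5)!! = 15.
Final answer: 15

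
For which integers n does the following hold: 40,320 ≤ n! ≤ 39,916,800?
8, 9, 10, 11

Reasoning: n! is strictly increasing; 8! = 40,320 and 11! = 39,916,800, so valid n = 8, 9, 10, 11.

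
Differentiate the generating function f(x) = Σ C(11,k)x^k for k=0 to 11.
Σ k·C(11,k)x^(k-1) for k=1 to 11
Term-by-term differentiation gives Σ k·C(11,k)x^{k-1} for k=1 to 11.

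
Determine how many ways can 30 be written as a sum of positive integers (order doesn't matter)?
5,604

Explanation: Pentagonal recurrence p(n) = p(n−1) + p(n−2) − p(n−5) − p(n−7) + …: p(30) = p(29) + p(28) − p(25) − p(23) + p(18) + p(15) − p(8) − p(4) = 4,565 + 3,718 − 1,958 − 1,255 + 385 + 176 − 22 − 5 = 5,604.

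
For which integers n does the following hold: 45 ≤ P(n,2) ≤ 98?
8, 9, 10

Explanation: P(7,2)=42; P(8,2)=56; P(9,2)=72; P(10,2)=90; P(11,2)=110. So valid n = 8, 9, 10.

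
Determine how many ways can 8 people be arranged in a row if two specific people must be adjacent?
10,080

Working:
Treat pair as unit: (8-1)! arrangements × 2 internal orders = 10,080.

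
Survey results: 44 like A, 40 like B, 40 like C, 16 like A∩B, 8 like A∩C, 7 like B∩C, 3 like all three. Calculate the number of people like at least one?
96
|A∪B∪C| = 44+40+40-16-8-7+3 = 96.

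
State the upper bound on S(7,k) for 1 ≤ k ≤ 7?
350

Solution: Row S(7,k) for k = 1..7 (via S(n,k) = k·S(n−1,k) + S(n−1,k−1)): 1, 63, 301, 350, 140, 21, 1. The row is unimodal; maximum at k = 4: 350.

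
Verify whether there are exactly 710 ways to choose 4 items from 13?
False

Reasoning: C(13,4) = 715 ≠ 710.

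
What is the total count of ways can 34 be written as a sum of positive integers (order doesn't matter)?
12,310

Reasoning: Pentagonal recurrence p(n) = p(n−1) + p(n−2) − p(n−5) − p(n−7) + …: p(34) = p(33) + p(32) − p(29) − p(27) + p(22) + p(19) − p(12) − p(8) = 10,143 + 8,349 − 4,565 − 3,010 + 1,002 + 490 − 77 − 22 = 12,310.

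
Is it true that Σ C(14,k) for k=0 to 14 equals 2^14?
True

Binomial theorem: Σ C(14,k) = (1+1)^14 = 2^14 = 16,384; RHS 2^14 = 16,384.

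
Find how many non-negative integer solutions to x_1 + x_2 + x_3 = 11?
78

C(11+3-1, 3-1) = 78.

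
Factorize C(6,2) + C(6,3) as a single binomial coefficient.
By Pascal's identity: C(6,2) + C(6,3) = C(7,3) = 35.
Final answer: C(7,3)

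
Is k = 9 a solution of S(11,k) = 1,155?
Yes

Working:
S(11,9) = 9·S(10,9) + S(10,8) = 9·45 + 750 = 1,155, which equals 1,155.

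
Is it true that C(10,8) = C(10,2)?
True
Symmetry C(n,k) = C(n,n-k): C(10,8) = 45 and C(10,2) = 45. Both sides agree, so the statement holds.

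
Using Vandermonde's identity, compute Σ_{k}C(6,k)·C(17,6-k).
= C(6+17,6) = C(23,6) = 100,947.

Answer: 100,947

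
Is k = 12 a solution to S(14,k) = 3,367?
Yes

Explanation: S(14,12) = 12·S(13,12) + S(13,11) = 12·78 + 2,431 = 3,367, which equals 3,367.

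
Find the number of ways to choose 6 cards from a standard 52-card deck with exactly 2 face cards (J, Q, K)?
6,031,740

Working:
12 face cards and 40 non-face cards: C(12,2) × C(40,4) = 66 × 91,390 = 6,031,740.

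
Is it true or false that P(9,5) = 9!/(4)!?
True
Permutation formula P(n,k) = n!/(n-k)!: 9!/4! = 362,880/24 = 15,120 = P(9,5). The statement holds.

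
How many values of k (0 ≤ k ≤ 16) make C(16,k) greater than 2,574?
7

Explanation: Row 16 is unimodal and symmetric about k=16/2. C(16,4)=1,820 ≤ 2,574; C(16,5)=4,368 > 2,574; by symmetry C(16,k) > 2,574 for k = 5..11. That's 11 - 5 + 1 = 7 values.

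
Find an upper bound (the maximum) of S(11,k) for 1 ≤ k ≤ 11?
246,730

Row S(11,k) for k = 1..11 (via S(n,k) = k·S(n−1,k) + S(n−1,k−1)): 1, 1,023, 28,501, 145,750, 246,730, 179,487, 63,987, 11,880, 1,155, 55, 1. The row is unimodal; maximum at k = 5: 246,730.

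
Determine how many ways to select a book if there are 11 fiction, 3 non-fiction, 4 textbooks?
By the addition principle: 11 + 3 + 4 = 18.
Final answer: 18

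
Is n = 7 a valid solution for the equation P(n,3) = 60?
No

Solution: P(7,3) = 7·6·5 = 210, which does not equal 60.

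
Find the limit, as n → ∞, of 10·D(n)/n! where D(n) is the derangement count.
10/e

Reasoning: D(n)/n! → 1/e, so 10·D(n)/n! → 10/e.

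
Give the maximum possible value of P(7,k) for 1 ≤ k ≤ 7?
P(7,k) increases in k, so maximum at k = 7: 7! = 5,040.

Answer: 5,040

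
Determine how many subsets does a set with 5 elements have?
32
Each element can be included or excluded: 2^5 = 32.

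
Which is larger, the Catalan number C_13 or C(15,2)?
C_13 = C(26,13)/(13+1) = 10,400,600/14 = 742,900; C(15,2) = 105.

Answer: C_13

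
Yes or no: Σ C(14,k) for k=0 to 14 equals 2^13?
No

Reasoning: Binomial theorem: Σ C(14,k) = (1+1)^14 = 2^14 = 16,384; RHS 2^13 = 8,192.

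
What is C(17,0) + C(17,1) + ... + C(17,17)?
131,072

Sum of binomial coefficients = 2^17 = 131,072.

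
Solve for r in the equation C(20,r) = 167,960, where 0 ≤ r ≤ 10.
C(20,r) is increasing for 0 ≤ r ≤ 10. Stepping up (C(20,r+1) = C(20,r)·(20−r)/(r+1)): C(20,1) = 20, C(20,2) = 190, C(20,3) = 1,140, C(20,4) = 4,845, C(20,5) = 15,504, C(20,6) = 38,760, C(20,7) = 77,520, C(20,8) = 125,970, C(20,9) = 167,960 ✓. So r = 9.
Final answer: 9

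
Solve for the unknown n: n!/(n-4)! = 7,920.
11

Solution: n!/(n-4)! = n×(n-1)×(n-2)×(n-3), a product of 4 consecutive integers ≈ (n−1.5)^4. 7,920^(1/4) + 1.5 ≈ 10.9; check n = 11: 11×10×9×8 = 7,920 ✓. So n = 11.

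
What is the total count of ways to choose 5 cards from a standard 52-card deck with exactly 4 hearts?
13 hearts and 39 non-hearts: C(13,4) × C(39,1) = 715 × 39 = 27,885.
Final answer: 27,885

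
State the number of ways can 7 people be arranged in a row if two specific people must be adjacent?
1,440

Treat pair as unit: (7-1)! arrangements × 2 internal orders = 1,440.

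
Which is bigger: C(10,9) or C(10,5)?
C(10,9)=10, C(10,5)=252.
Final answer: C(10,5)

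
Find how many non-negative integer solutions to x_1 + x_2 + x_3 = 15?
136

Explanation: C(15+3-1, 3-1) = 136.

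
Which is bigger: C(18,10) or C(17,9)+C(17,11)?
C(18,10)

Working:
C(18,10)=43,758; C(17,9)+C(17,11)=24,310+12,376=36,686.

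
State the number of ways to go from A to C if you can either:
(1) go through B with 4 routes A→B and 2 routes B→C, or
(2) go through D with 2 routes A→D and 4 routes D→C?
16

Reasoning: Route via B: 4×2=8. Route via D: 2×4=8. Total: 16.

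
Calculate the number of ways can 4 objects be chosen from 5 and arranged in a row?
120

Reasoning: P(5,4) = 5!/(5-4)! = 120.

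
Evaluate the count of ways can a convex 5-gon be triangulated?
5

Explanation: Using the Catalan number formula: C_n = C(2n, n) / (n+1)
C_3 = C(6, 3) / (3+1)
     = 20 / 4
     = 5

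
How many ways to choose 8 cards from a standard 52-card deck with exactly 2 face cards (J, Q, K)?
253,333,080

12 face cards and 40 non-face cards: C(12,2) × C(40,6) = 66 × 3,838,380 = 253,333,080.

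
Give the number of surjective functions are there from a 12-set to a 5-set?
165,528,000
Onto functions = 5! × S(12,5)
First compute S(12,5) via recurrence:
Using the Stirling recurrence: S(n,k) = k·S(n-1,k) + S(n-1,k-1)
S(12,5) = 5·S(11,5) + S(11,4)
         = 5·246730 + 145750
         = 1233650 + 145750
         = 1,379,400
Then: 120 × 1379400 = 165,528,000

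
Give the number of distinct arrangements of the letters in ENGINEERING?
277,200
Word has 11 letters (E=3, N=3, G=2, I=2, R=1). Arrangements: 11!/Π(k!) = 277,200.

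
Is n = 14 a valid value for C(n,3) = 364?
C(14,3) = 14·13·12/3! = 2,184/6 = 364, which equals 364.
Final answer: Yes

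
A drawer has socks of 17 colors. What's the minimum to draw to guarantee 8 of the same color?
120
Worst case: 7 of each = 119. One more: 120.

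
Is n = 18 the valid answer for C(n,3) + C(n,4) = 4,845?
No
C(18,3) + C(18,4) = 816 + 3,060 = 3,876, which does not equal 4,845.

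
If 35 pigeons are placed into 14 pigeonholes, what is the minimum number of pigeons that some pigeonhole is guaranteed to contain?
3
Pigeonhole: ⌈35/14⌉ = 3.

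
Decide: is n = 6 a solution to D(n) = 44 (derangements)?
D(6) = (6-1)·[D(5) + D(4)] = 5·[44 + 9] = 265, which does not equal 44.

Answer: No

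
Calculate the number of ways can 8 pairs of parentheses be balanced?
1,430

Explanation: Using the Catalan number formula: C_n = C(2n, n) / (n+1)
C_8 = C(16, 8) / (8+1)
     = 12870 / 9
     = 1,430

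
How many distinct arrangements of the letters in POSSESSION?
Word has 10 letters (P=1, O=2, S=4, E=1, I=1, N=1). Arrangements: 10!/Π(k!) = 75,600.

Answer: 75,600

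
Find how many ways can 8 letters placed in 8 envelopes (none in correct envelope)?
14,833

Working:
Using D(n) = (n-1)[D(n-1) + D(n-2)]:
D(8) = (8-1) × [D(7) + D(6)]
      = 7 × [1854 + 265]
      = 7 × 2119
      = 14,833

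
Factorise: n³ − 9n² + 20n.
n(n − 4)(n − 5)

Reasoning: n³ − 9n² + 20n = n(n² − 9n + 20) = n(n − 4)(n − 5).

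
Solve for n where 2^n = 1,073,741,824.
30

1,073,741,824 = 1,024 × 1,024 × 1,024 = 2^10 × 2^10 × 2^10 = 2^30, so n = 30.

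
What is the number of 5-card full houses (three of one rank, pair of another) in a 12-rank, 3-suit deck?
396
Triple rank: 12. Triple suits: C(3,3)=1. Pair rank: 11. Pair suits: C(3,2)=3. Total: 396.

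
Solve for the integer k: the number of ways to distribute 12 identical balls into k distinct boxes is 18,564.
7

Explanation: Stars and bars: the count is C(12+k−1, k−1), increasing in k. k=5: C(16,4) = 1,820, k=6: C(17,5) = 6,188, k=7: C(18,6) = 18,564 ✓. So k = 7.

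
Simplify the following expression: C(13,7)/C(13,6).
C(n,k+1)/C(n,k) = (n−k)/(k+1). Here (13−6)/(6+1) = 7/7 = 1.
Final answer: 1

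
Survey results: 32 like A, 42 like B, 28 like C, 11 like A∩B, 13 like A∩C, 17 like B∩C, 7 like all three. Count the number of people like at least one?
|A∪B∪C| = 32+42+28-11-13-17+7 = 68.
Final answer: 68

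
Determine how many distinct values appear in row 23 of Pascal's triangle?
12

Explanation: Row 23 has entries C(23,0)..C(23,23); by symmetry C(23,k)=C(23,23-k), giving 12 distinct values.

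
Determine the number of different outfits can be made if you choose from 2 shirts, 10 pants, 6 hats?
By the multiplication principle: 2 × 10 × 6 = 120.

Answer: 120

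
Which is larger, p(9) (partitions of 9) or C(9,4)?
C(9,4)

Pentagonal recurrence p(n) = p(n−1) + p(n−2) − p(n−5) − p(n−7) + …: p(9) = p(8) + p(7) − p(4) − p(2) = 22 + 15 − 5 − 2 = 30; C(9,4) = 126.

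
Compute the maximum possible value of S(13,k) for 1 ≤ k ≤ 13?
9,321,312
Row S(13,k) for k = 1..13 (via S(n,k) = k·S(n−1,k) + S(n−1,k−1)): 1, 4,095, 261,625, 2,532,530, 7,508,501, 9,321,312, 5,715,424, 1,899,612, 359,502, 39,325, 2,431, 78, 1. The row is unimodal; maximum at k = 6: 9,321,312.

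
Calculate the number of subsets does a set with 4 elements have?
16

Solution: Each element can be included or excluded: 2^4 = 16.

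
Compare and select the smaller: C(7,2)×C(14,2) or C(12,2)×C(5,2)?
C(12,2)×C(5,2)

Reasoning: C(7,2)×C(14,2)=1,911, C(12,2)×C(5,2)=660.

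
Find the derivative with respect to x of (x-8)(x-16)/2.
(2x - 24)/2

Explanation: d/dx[(x-8)(x-16)] = (x-16) + (x-8) = 2x - 24. Dividing by 2 gives (2x - 24)/2.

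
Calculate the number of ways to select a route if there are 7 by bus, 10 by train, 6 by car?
23

Working:
By the addition principle: 7 + 10 + 6 = 23.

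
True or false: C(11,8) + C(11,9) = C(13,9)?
False

Reasoning: Pascal's identity gives C(12,9) = 220, whereas C(13,9) = 715.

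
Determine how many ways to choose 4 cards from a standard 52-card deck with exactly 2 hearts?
13 hearts and 39 non-hearts: C(13,2) × C(39,2) = 78 × 741 = 57,798.
Final answer: 57,798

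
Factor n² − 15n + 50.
(n − 5)(n − 10)
Seek roots whose sum is 15 and product is 50: (5, 10). So n² − 15n + 50 = (n − 5)(n − 10).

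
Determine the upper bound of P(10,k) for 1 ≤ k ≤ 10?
3,628,800
P(10,k) increases in k, so maximum at k = 10: 10! = 3,628,800.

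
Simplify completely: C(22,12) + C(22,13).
By Pascal's identity: C(23,13) = 1,144,066.
Final answer: 1,144,066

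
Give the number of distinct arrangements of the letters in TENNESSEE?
3,780

Solution: Word has 9 letters (T=1, E=4, N=2, S=2). Arrangements: 9!/Π(k!) = 3,780.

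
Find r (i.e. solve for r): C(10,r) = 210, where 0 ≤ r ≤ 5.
C(10,r) is increasing for 0 ≤ r ≤ 5. Stepping up (C(10,r+1) = C(10,r)·(10−r)/(r+1)): C(10,1) = 10, C(10,2) = 45, C(10,3) = 120, C(10,4) = 210 ✓. So r = 4.
Final answer: 4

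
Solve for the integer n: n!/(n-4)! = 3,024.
9

Explanation: n!/(n-4)! = n×(n-1)×(n-2)×(n-3), a product of 4 consecutive integers ≈ (n−1.5)^4. 3,024^(1/4) + 1.5 ≈ 8.9; check n = 9: 9×8×7×6 = 3,024 ✓. So n = 9.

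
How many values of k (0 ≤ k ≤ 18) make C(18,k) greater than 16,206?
Row 18 is unimodal and symmetric about k=18/2. C(18,5)=8,568 ≤ 16,206; C(18,6)=18,564 > 16,206; by symmetry C(18,k) > 16,206 for k = 6..12. That's 12 - 6 + 1 = 7 values.

Answer: 7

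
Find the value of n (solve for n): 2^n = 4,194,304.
22

Working:
4,194,304 = 1,024 × 1,024 × 4 = 2^10 × 2^10 × 2^2 = 2^22, so n = 22.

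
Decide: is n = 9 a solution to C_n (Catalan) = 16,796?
No

Explanation: C_9 = C(18,9)/(9+1) = 48,620/10 = 4,862, which does not equal 16,796.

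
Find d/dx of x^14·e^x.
(14x^13 + x^14)e^x
Product rule: d/dx[x^14]·e^x + x^14·d/dx[e^x] = 14x^{13}e^x + x^14e^x.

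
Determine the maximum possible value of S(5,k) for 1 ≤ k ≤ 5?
25

Solution: Row S(5,k) for k = 1..5 (via S(n,k) = k·S(n−1,k) + S(n−1,k−1)): 1, 15, 25, 10, 1. The row is unimodal; maximum at k = 3: 25.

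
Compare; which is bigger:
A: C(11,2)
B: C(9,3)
B

Solution: A=C(11,2)=55, B=C(9,3)=84.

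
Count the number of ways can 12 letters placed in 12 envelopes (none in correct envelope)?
176,214,841
Using D(n) = (n-1)[D(n-1) + D(n-2)]:
D(12) = (12-1) × [D(11) + D(10)]
      = 11 × [14684570 + 1334961]
      = 11 × 16019531
      = 176,214,841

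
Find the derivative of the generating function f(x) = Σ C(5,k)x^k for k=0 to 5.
Σ k·C(5,k)x^(k-1) for k=1 to 5

Working:
Term-by-term differentiation gives Σ k·C(5,k)x^{k-1} for k=1 to 5.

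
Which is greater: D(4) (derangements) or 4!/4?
D(4)

Explanation: D(4) = (4-1)·[D(3) + D(2)] = 3·[2 + 1] = 9; 4!/4 = 24/4 = 6.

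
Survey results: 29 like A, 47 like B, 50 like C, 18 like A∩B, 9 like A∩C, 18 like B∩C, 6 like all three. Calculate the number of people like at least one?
87

Working:
|A∪B∪C| = 29+47+50-18-9-18+6 = 87.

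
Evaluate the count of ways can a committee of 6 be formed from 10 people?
210

Solution: C(10,6) = 10! / (6! × (10-6)!)
         = 10! / (6! × 4!)
         = 210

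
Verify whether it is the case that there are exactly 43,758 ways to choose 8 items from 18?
True
C(18,8) = 43,758.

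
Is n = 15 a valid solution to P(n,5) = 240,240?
No
P(15,5) = 15·14·13·12·11 = 360,360, which does not equal 240,240.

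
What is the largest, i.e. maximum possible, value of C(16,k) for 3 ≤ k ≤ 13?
12,870

Working:
C(16,k) is maximised at the centre of the row: C(16,8) = 12,870.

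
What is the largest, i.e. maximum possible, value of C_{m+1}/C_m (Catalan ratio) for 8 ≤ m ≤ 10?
7/2

C_{m+1}/C_m = 2(2m+1)/(m+2), which increases with m. Maximum at m = 10: 2·21/12 = 7/2.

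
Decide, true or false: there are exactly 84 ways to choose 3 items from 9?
True

Reasoning: C(9,3) = 84.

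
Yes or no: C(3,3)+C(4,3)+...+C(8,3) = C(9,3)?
No

Working:
Hockey stick identity gives Σ = C(9,4) = 126; RHS C(9,3) = 84.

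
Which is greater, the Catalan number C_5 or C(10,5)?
C_5 = C(10,5)/(5+1) = 252/6 = 42; C(10,5) = 252.
Final answer: C(10,5)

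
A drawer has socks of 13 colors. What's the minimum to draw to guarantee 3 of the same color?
27

Worst case: 2 of each = 26. One more: 27.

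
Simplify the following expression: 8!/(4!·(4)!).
70

Reasoning: This is C(8,4) = 70.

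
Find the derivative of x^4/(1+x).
(4x^3(1+x) - x^4)/(1+x)²

Working:
Quotient rule: [4x^{3}(1+x) - x^4]/(1+x)².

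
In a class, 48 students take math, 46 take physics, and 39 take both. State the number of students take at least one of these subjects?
55

Reasoning: |A∪B| = |A|+|B|-|A∩B| = 48+46-39 = 55.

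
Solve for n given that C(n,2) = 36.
9

C(n,2) = n(n−1)/2! is increasing in n, and n(n−1) = 2!·36 = 72 ≈ (n−0.5)^2 gives n ≈ 9.0. Check: C(7,2) = 21, C(8,2) = 28, C(9,2) = 36 ✓. So n = 9.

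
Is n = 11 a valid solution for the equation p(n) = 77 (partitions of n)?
Pentagonal recurrence p(n) = p(n−1) + p(n−2) − p(n−5) − p(n−7) + …: p(11) = p(10) + p(9) − p(6) − p(4) = 42 + 30 − 11 − 5 = 56, which does not equal 77.

Answer: No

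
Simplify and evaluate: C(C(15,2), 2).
5,460

Working:
C(15,2) = 105, then C(105, 2) = 5,460.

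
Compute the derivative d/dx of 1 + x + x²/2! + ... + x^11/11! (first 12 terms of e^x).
1 + x + x²/2! + ... + x^10/10!

Reasoning: Differentiating term by term gives the first 11 terms of e^x.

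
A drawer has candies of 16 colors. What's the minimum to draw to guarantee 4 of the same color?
49

Explanation: Worst case: 3 of each = 48. One more: 49.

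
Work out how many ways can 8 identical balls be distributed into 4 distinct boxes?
165

C(8+4-1, 4-1) = C(11, 3) = 165.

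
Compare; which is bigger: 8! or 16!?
16!

Solution: 8!=40,320, 16!=20,922,789,888,000. 16! > 8!.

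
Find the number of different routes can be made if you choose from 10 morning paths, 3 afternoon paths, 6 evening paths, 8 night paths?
1,440

Explanation: By the multiplication principle: 10 × 3 × 6 × 8 = 1,440.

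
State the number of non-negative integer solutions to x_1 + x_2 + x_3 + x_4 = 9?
220
C(9+4-1, 4-1) = 220.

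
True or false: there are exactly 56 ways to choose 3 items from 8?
True
C(8,3) = 56.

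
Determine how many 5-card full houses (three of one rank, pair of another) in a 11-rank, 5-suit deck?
Triple rank: 11. Triple suits: C(5,3)=10. Pair rank: 10. Pair suits: C(5,2)=10. Total: 11,000.

Answer: 11,000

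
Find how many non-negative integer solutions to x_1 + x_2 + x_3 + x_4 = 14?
680

Reasoning: C(14+4-1, 4-1) = 680.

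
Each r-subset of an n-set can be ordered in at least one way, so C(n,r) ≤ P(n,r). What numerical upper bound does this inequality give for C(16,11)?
174,356,582,400

Reasoning: P(16,11) = 16·15·14·13·12·11·10·9·8·7·6 = 174,356,582,400, so C(16,11) ≤ 174,356,582,400. (The bound is loose by a factor of 11! = 39,916,800: C(16,11) = 174,356,582,400/39,916,800 = 4,368.)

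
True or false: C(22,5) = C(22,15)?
False

Explanation: C(22,5) = 26,334 but C(22,15) = 170,544; symmetry gives C(22,5) = C(22,17), not C(22,15).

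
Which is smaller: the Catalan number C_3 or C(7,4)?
C_3
C_3 = C(6,3)/(3+1) = 20/4 = 5; C(7,4) = 35.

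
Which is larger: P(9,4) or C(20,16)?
C(20,16)

Explanation: P(9,4)=3,024, C(20,16)=4,845.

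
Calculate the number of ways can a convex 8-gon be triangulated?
Using the Catalan number formula: C_n = C(2n, n) / (n+1)
C_6 = C(12, 6) / (6+1)
     = 924 / 7
     = 132

Answer: 132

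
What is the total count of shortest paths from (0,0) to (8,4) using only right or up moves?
495

Choose 8 rights from 12 moves: C(12,8) = 495.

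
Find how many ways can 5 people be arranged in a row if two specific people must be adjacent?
48
Treat pair as unit: (5-1)! arrangements × 2 internal orders = 48.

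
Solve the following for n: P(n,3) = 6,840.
20

Reasoning: P(n,3) = n(n−1)(n−2) is increasing in n; n(n−1)(n−2) ≈ (n−1)^3 = 6,840 gives n ≈ 20.0. Check: P(18,3) = 4,896, P(19,3) = 5,814, P(20,3) = 6,840 ✓. So n = 20.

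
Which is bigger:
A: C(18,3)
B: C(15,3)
A

Reasoning: A=C(18,3)=816, B=C(15,3)=455.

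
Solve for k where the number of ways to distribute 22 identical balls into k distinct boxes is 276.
3

Explanation: Stars and bars: the count is C(22+k−1, k−1), increasing in k. k=2: C(23,1) = 23, k=3: C(24,2) = 276 ✓. So k = 3.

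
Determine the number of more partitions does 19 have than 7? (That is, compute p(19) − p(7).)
475

Solution: Pentagonal recurrence p(n) = p(n−1) + p(n−2) − p(n−5) − p(n−7) + …: p(19) = p(18) + p(17) − p(14) − p(12) + p(7) + p(4) = 385 + 297 − 135 − 77 + 15 + 5 = 490.
p(7) = p(6) + p(5) − p(2) − p(0) = 11 + 7 − 2 − 1 = 15.
Difference = 490 − 15 = 475.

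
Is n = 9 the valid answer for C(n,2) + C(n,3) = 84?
No
C(9,2) + C(9,3) = 36 + 84 = 120, which does not equal 84.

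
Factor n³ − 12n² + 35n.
n(n − 5)(n − 7)

Reasoning: n³ − 12n² + 35n = n(n² − 12n + 35) = n(n − 5)(n − 7).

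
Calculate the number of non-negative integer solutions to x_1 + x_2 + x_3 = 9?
55

Reasoning: C(9+3-1, 3-1) = 55.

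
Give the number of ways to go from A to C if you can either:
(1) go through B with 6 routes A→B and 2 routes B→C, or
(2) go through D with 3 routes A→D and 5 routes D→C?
27

Explanation: Route via B: 6×2=12. Route via D: 3×5=15. Total: 27.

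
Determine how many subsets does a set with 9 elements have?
512
Each element can be included or excluded: 2^9 = 512.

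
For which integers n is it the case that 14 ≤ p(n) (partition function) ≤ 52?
7, 8, 9, 10
Tabulating p(n) via p(n) = p(n−1) + p(n−2) − p(n−5) − p(n−7) + …: p(6)=11; p(7)=15; p(8)=22; p(9)=30; p(10)=42; p(11)=56. So valid n = 7, 8, 9, 10.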